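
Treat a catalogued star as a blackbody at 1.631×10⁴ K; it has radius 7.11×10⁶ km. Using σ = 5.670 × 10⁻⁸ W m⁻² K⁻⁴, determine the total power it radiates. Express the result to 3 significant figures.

P ≈ 2.55×10³⁰ W

Surface area A = 4πR² = 4π(7.11×10⁹ m)² = 6.35256×10²⁰ m².
P = σAT⁴ = 5.670×10⁻⁸ × 6.35256×10²⁰ × (1.631×10⁴)⁴ = 2.55×10³⁰ W.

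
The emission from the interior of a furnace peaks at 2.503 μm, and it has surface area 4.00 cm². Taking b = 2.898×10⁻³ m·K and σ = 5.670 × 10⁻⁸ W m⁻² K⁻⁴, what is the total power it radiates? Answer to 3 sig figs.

P ≈ 40.8 W

Wien's law: T = b/λ_max = 2.898×10⁻³/2.503×10⁻⁶ = 1157.81 K.
Area A = 4.00 cm² = 4.00×10⁻⁴ m².
Then P = σAT⁴ = 5.670×10⁻⁸×4.00×10⁻⁴×(1157.81)⁴ = 40.8 W.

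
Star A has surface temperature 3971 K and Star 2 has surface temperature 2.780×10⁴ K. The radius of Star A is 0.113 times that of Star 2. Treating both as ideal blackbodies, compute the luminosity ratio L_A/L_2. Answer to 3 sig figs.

L ∝ R²T⁴, so L_A/L_2 = (R_A/R_2)²(T_A/T_2)⁴ = (0.113)² × (3971/2.780×10⁴)⁴ = 0.012769 × 4.16313×10⁻⁴ = 5.32×10⁻⁶.

L_A/L_2 ≈ 5.32×10⁻⁶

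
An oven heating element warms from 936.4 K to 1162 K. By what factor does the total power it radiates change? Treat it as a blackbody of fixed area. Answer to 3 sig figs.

P₂/P₁ ≈ 2.37

P ∝ T⁴, so P₂/P₁ = (T₂/T₁)⁴ = (1162/936.4)⁴ = (1.24092)⁴ = 2.37.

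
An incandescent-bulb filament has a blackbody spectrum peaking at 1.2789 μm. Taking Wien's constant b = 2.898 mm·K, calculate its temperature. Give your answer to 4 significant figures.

Wien's law gives T = b/λ_max = (2.898×10⁻³ m·K)/(1.2789×10⁻⁶ m) = 2266 K.

T ≈ 2266 K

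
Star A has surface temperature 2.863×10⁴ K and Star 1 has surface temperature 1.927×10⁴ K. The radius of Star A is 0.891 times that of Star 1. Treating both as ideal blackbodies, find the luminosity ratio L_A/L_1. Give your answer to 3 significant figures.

L_A/L_1 ≈ 3.87

L ∝ R²T⁴, so L_A/L_1 = (R_A/R_1)²(T_A/T_1)⁴ = (0.891)² × (2.863×10⁴/1.927×10⁴)⁴ = 0.793881 × 4.87258 = 3.87.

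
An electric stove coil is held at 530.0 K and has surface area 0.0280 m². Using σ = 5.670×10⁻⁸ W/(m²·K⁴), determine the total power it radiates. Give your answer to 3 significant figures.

P ≈ 125 W

Area A = 0.0280 m².
P = σAT⁴ = 5.670×10⁻⁸ × 0.0280 × (530.0)⁴ = 125 W.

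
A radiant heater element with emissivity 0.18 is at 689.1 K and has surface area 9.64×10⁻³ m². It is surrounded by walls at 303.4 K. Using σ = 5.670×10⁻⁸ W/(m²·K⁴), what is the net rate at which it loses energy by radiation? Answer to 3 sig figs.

Area A = 9.64×10⁻³ m².
Net radiated power P_net = εσA(T⁴ − T₀⁴) = 0.18×5.670×10⁻⁸×9.64×10⁻³×(689.1⁴ − 303.4⁴).
T⁴ − T₀⁴ = 2.25491×10¹¹ − 8.47349×10⁹ = 2.17018×10¹¹ K⁴, so P_net = 21.4 W.

Net loss ≈ 21.4 W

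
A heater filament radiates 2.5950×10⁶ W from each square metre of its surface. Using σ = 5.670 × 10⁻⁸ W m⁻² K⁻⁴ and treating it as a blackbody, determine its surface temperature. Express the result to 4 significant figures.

T ≈ 2601 K

I = σT⁴, so T = (I/σ)^(1/4) = (2.5950×10⁶/(5.670×10⁻⁸))^(1/4) = 2601 K.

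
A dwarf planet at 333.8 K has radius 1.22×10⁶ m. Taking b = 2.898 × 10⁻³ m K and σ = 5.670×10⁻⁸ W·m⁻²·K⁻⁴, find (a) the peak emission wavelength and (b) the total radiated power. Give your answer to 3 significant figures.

λ_max ≈ 8.68 μm; P ≈ 1.32×10¹⁶ W

(a) λ_max = b/T = 2.898×10⁻³/333.8 = 8.682×10⁻⁶ m = 8.68 μm.
Surface area A = 4πR² = 4π(1.22×10⁶ m)² = 1.87038×10¹³ m².
(b) P = σAT⁴ = 5.670×10⁻⁸×1.87038×10¹³×(333.8)⁴ = 1.32×10¹⁶ W.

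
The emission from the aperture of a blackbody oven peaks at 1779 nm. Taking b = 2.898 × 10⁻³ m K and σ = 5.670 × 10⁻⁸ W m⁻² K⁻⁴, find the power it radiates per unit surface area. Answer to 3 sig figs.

I ≈ 3.99×10⁵ W/m²

Wien's law: T = b/λ_max = 2.898×10⁻³/1.779×10⁻⁶ = 1629.01 K.
Then I = σT⁴ = 5.670×10⁻⁸×(1629.01)⁴ = 3.99×10⁵ W/m².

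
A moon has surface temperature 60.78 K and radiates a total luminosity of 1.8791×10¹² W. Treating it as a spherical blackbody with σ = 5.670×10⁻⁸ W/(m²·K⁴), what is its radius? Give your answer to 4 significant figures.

R ≈ 4.396×10⁵ m

L = 4πR²σT⁴ ⇒ R = √(L/(4πσT⁴)).
σT⁴ = 0.773795 W/m², so R = √(1.8791×10¹²/(4π×0.773795)) = 4.396×10⁵ m.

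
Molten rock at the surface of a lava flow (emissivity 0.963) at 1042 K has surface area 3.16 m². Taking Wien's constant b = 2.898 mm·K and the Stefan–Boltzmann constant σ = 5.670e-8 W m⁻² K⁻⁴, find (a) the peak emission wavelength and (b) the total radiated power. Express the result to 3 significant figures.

(a) λ_max = b/T = 2.898×10⁻³/1042 = 2.781×10⁻⁶ m = 2.78 μm.
Area A = 3.16 m².
(b) P = εσAT⁴ = 0.963×5.670×10⁻⁸×3.16×(1042)⁴ = 2.03×10⁵ W.

λ_max ≈ 2.78 μm; P ≈ 2.03×10⁵ W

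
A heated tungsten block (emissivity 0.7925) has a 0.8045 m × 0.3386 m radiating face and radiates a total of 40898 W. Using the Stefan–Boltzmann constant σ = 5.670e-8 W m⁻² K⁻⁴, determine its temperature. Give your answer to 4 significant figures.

Area A = 0.8045 × 0.3386 = 0.272404 m².
P = εσAT⁴ ⇒ T = (P/(εσA))^(1/4) = (40898/(0.7925×5.670×10⁻⁸×0.272404))^(1/4) = 1352 K.

T ≈ 1352 K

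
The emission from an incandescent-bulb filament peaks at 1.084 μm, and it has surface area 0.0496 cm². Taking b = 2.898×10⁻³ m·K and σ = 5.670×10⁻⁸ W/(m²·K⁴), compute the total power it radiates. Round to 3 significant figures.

P ≈ 14.4 W

Wien's law: T = b/λ_max = 2.898×10⁻³/1.084×10⁻⁶ = 2673.43 K.
Area A = 0.0496 cm² = 4.96×10⁻⁶ m².
Then P = σAT⁴ = 5.670×10⁻⁸×4.96×10⁻⁶×(2673.43)⁴ = 14.4 W.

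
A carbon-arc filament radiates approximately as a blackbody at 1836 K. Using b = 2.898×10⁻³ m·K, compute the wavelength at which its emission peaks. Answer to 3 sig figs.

Wien's displacement law: λ_max = b/T = (2.898×10⁻³ m·K)/(1836 K) = 1.578×10⁻⁶ m.
That is 1.58×10³ nm, in the infrared range.

λ_max ≈ 1.58×10³ nm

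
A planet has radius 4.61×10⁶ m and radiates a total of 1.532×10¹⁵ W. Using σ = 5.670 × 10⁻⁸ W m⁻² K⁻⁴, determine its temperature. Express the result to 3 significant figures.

Surface area A = 4πR² = 4π(4.61×10⁶ m)² = 2.67062×10¹⁴ m².
P = σAT⁴ ⇒ T = (P/(σA))^(1/4) = (1.532×10¹⁵/(5.670×10⁻⁸×2.67062×10¹⁴))^(1/4) = 100 K.

T ≈ 100 K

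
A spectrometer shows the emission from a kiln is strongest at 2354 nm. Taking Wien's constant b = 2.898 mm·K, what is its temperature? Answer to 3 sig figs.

T ≈ 1.23×10³ K

Wien's law gives T = b/λ_max = (2.898×10⁻³ m·K)/(2.354×10⁻⁶ m) = 1.23×10³ K.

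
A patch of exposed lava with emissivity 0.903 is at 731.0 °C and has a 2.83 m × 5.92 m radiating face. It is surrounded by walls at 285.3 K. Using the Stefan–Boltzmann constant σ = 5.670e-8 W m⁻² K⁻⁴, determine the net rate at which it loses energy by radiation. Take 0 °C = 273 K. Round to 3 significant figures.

T = 731.0 °C + 273 = 1004.0 K.
Area A = 2.83 × 5.92 = 16.7536 m².
Net radiated power P_net = εσA(T⁴ − T₀⁴) = 0.903×5.670×10⁻⁸×16.7536×(1004.0⁴ − 285.3⁴).
T⁴ − T₀⁴ = 1.01610×10¹² − 6.62532×10⁹ = 1.00947×10¹² K⁴, so P_net = 8.66×10⁵ W.

Net loss ≈ 8.66×10⁵ W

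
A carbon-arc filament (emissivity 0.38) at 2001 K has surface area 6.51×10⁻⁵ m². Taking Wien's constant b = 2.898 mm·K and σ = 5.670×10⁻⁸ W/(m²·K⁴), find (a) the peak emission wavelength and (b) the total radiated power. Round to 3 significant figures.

(a) λ_max = b/T = 2.898×10⁻³/2001 = 1.448×10⁻⁶ m = 1.45×10³ nm.
Area A = 6.51×10⁻⁵ m².
(b) P = εσAT⁴ = 0.38×5.670×10⁻⁸×6.51×10⁻⁵×(2001)⁴ = 22.5 W.

λ_max ≈ 1.45×10³ nm; P ≈ 22.5 W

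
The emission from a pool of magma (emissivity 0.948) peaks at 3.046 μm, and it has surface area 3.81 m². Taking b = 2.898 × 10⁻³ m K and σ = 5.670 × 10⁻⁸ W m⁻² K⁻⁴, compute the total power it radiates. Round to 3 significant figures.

Wien's law: T = b/λ_max = 2.898×10⁻³/3.046×10⁻⁶ = 951.412 K.
Area A = 3.81 m².
Then P = εσAT⁴ = 0.948×5.670×10⁻⁸×3.81×(951.412)⁴ = 1.68×10⁵ W.

P ≈ 1.68×10⁵ W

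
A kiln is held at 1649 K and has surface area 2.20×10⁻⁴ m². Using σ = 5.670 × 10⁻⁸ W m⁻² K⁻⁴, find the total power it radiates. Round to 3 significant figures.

Area A = 2.20×10⁻⁴ m².
P = σAT⁴ = 5.670×10⁻⁸ × 2.20×10⁻⁴ × (1649)⁴ = 92.2 W.

P ≈ 92.2 W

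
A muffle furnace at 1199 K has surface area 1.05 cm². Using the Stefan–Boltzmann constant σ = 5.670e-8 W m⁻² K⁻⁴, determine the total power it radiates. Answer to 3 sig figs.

P ≈ 12.3 W

Area A = 1.05 cm² = 1.05×10⁻⁴ m².
P = σAT⁴ = 5.670×10⁻⁸ × 1.05×10⁻⁴ × (1199)⁴ = 12.3 W.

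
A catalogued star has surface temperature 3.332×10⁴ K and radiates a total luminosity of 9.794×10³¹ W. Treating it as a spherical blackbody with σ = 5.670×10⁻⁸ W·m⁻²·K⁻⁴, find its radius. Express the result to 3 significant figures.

L = 4πR²σT⁴ ⇒ R = √(L/(4πσT⁴)).
σT⁴ = 6.98881×10¹⁰ W/m², so R = √(9.794×10³¹/(4π×6.98881×10¹⁰)) = 1.06×10¹⁰ m.

R ≈ 1.06×10¹⁰ m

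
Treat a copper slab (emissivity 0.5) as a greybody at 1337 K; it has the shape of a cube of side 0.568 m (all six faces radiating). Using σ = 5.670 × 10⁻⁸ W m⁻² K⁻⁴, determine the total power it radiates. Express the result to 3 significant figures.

P ≈ 1.75×10⁵ W

Area A = 6s² = 6×(0.568 m)² = 1.93574 m².
P = εσAT⁴ = 0.5 × 5.670×10⁻⁸ × 1.93574 × (1337)⁴ = 1.75×10⁵ W.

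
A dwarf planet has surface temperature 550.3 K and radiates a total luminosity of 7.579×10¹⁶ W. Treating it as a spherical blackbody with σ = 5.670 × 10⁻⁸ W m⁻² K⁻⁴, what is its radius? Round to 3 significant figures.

R ≈ 1.08×10⁶ m

L = 4πR²σT⁴ ⇒ R = √(L/(4πσT⁴)).
σT⁴ = 5199.73 W/m², so R = √(7.579×10¹⁶/(4π×5199.73)) = 1.08×10⁶ m.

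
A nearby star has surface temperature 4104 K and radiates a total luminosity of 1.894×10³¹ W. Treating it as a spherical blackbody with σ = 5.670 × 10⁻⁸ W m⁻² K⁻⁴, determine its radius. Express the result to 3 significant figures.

R ≈ 3.06×10¹¹ m

L = 4πR²σT⁴ ⇒ R = √(L/(4πσT⁴)).
σT⁴ = 1.60847×10⁷ W/m², so R = √(1.894×10³¹/(4π×1.60847×10⁷)) = 3.06×10¹¹ m.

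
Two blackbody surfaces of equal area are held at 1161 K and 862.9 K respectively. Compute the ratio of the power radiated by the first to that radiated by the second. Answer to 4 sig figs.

With equal areas, P₁/P₂ = (T₁/T₂)⁴ = (1161/862.9)⁴ = 3.277.

P₁/P₂ ≈ 3.277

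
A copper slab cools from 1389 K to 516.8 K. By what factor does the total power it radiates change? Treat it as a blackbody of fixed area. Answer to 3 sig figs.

P₂/P₁ ≈ 0.0192

P ∝ T⁴, so P₂/P₁ = (T₂/T₁)⁴ = (516.8/1389)⁴ = (0.372066)⁴ = 0.0192.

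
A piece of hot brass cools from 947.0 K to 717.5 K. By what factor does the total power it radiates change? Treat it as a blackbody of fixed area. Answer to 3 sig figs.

P₂/P₁ ≈ 0.330

P ∝ T⁴, so P₂/P₁ = (T₂/T₁)⁴ = (717.5/947.0)⁴ = (0.757656)⁴ = 0.330.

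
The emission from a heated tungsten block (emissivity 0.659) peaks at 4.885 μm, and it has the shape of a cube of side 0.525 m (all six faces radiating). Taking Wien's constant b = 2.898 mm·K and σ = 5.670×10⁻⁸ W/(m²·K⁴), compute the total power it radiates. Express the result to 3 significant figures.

P ≈ 7.65×10³ W

Wien's law: T = b/λ_max = 2.898×10⁻³/4.885×10⁻⁶ = 593.245 K.
Area A = 6s² = 6×(0.525 m)² = 1.65375 m².
Then P = εσAT⁴ = 0.659×5.670×10⁻⁸×1.65375×(593.245)⁴ = 7.65×10³ W.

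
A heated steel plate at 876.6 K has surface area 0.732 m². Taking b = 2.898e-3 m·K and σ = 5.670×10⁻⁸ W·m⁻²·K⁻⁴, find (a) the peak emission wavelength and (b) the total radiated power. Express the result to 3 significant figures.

(a) λ_max = b/T = 2.898×10⁻³/876.6 = 3.306×10⁻⁶ m = 3.31 μm.
Area A = 0.732 m².
(b) P = σAT⁴ = 5.670×10⁻⁸×0.732×(876.6)⁴ = 2.45×10⁴ W.

λ_max ≈ 3.31 μm; P ≈ 2.45×10⁴ W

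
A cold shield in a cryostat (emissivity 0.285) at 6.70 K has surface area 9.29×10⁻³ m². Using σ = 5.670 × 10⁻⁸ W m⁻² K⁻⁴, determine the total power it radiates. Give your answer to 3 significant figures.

P ≈ 3.03×10⁻⁷ W

Area A = 9.29×10⁻³ m².
P = εσAT⁴ = 0.285 × 5.670×10⁻⁸ × 9.29×10⁻³ × (6.70)⁴ = 3.03×10⁻⁷ W.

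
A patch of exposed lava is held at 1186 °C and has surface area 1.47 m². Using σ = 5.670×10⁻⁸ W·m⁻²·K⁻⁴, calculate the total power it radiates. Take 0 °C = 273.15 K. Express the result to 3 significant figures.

T = 1186 °C + 273.15 = 1459.15 K.
Area A = 1.47 m².
P = σAT⁴ = 5.670×10⁻⁸ × 1.47 × (1459.15)⁴ = 3.78×10⁵ W.

P ≈ 3.78×10⁵ W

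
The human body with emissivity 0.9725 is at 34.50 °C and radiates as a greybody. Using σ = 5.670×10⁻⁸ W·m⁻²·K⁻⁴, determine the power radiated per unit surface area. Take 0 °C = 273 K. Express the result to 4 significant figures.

I ≈ 493.0 W/m²

T = 34.50 °C + 273 = 307.50 K.
Stefan–Boltzmann: I = εσT⁴ = 0.9725 × 5.670×10⁻⁸ × (307.50)⁴ = 493.0 W/m².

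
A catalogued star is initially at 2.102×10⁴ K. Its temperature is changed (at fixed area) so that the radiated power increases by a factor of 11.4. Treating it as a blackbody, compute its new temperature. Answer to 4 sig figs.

P ∝ T⁴, so T₂/T₁ = (P₂/P₁)^(1/4) = (11.4)^(1/4) = 1.83750.
T₂ = 2.102×10⁴ × 1.83750 = 3.862×10⁴ K.

T₂ ≈ 3.862×10⁴ K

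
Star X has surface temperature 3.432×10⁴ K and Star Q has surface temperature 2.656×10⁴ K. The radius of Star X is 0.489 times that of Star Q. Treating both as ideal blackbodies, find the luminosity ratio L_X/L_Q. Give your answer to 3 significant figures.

L ∝ R²T⁴, so L_X/L_Q = (R_X/R_Q)²(T_X/T_Q)⁴ = (0.489)² × (3.432×10⁴/2.656×10⁴)⁴ = 0.239121 × 2.78790 = 0.667.

L_X/L_Q ≈ 0.667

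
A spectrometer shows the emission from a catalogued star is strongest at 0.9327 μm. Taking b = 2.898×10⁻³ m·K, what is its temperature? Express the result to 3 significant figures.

Wien's law gives T = b/λ_max = (2.898×10⁻³ m·K)/(9.327×10⁻⁷ m) = 3.11×10³ K.

T ≈ 3.11×10³ K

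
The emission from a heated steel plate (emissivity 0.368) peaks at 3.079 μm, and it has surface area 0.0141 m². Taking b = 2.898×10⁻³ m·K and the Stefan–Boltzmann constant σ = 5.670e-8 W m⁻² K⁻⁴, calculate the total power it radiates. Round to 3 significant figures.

Wien's law: T = b/λ_max = 2.898×10⁻³/3.079×10⁻⁶ = 941.215 K.
Area A = 0.0141 m².
Then P = εσAT⁴ = 0.368×5.670×10⁻⁸×0.0141×(941.215)⁴ = 231 W.

P ≈ 231 W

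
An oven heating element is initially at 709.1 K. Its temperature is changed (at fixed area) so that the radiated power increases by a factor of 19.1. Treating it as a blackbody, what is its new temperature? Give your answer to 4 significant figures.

P ∝ T⁴, so T₂/T₁ = (P₂/P₁)^(1/4) = (19.1)^(1/4) = 2.09054.
T₂ = 709.1 × 2.09054 = 1482 K.

T₂ ≈ 1482 K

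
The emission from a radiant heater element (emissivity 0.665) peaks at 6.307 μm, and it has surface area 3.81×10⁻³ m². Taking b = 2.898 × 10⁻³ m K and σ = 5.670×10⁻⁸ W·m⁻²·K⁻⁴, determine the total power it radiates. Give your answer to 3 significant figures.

Wien's law: T = b/λ_max = 2.898×10⁻³/6.307×10⁻⁶ = 459.489 K.
Area A = 3.81×10⁻³ m².
Then P = εσAT⁴ = 0.665×5.670×10⁻⁸×3.81×10⁻³×(459.489)⁴ = 6.40 W.

P ≈ 6.40 W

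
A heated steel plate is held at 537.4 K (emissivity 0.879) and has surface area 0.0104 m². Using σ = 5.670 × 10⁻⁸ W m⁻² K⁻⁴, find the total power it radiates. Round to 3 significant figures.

P ≈ 43.2 W

Area A = 0.0104 m².
P = εσAT⁴ = 0.879 × 5.670×10⁻⁸ × 0.0104 × (537.4)⁴ = 43.2 W.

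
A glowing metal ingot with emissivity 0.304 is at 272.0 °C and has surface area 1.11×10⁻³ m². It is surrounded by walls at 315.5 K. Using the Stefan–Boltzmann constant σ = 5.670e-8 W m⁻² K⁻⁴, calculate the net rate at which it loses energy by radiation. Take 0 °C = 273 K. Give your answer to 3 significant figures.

Net loss ≈ 1.50 W

T = 272.0 °C + 273 = 545.0 K.
Area A = 1.11×10⁻³ m².
Net radiated power P_net = εσA(T⁴ − T₀⁴) = 0.304×5.670×10⁻⁸×1.11×10⁻³×(545.0⁴ − 315.5⁴).
T⁴ − T₀⁴ = 8.82239×10¹⁰ − 9.90826×10⁹ = 7.83156×10¹⁰ K⁴, so P_net = 1.50 W.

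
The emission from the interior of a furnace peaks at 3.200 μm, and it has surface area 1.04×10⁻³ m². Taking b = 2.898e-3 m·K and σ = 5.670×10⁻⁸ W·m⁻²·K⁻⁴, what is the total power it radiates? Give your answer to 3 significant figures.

P ≈ 39.7 W

Wien's law: T = b/λ_max = 2.898×10⁻³/3.200×10⁻⁶ = 905.625 K.
Area A = 1.04×10⁻³ m².
Then P = σAT⁴ = 5.670×10⁻⁸×1.04×10⁻³×(905.625)⁴ = 39.7 W.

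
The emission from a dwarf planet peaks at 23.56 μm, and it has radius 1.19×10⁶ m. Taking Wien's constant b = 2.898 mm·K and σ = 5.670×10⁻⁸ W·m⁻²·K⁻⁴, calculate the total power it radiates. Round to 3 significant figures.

Wien's law: T = b/λ_max = 2.898×10⁻³/2.356×10⁻⁵ = 123.005 K.
Surface area A = 4πR² = 4π(1.19×10⁶ m)² = 1.77952×10¹³ m².
Then P = σAT⁴ = 5.670×10⁻⁸×1.77952×10¹³×(123.005)⁴ = 2.31×10¹⁴ W.

P ≈ 2.31×10¹⁴ W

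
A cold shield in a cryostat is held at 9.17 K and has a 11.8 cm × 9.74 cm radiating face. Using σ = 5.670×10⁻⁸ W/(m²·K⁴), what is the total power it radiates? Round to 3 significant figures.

P ≈ 4.61×10⁻⁶ W

Area A = 0.118 × 0.0974 = 0.0114932 m².
P = σAT⁴ = 5.670×10⁻⁸ × 0.0114932 × (9.17)⁴ = 4.61×10⁻⁶ W.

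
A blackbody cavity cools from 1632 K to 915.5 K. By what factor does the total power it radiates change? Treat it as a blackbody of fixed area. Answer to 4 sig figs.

P₂/P₁ ≈ 0.09903

P ∝ T⁴, so P₂/P₁ = (T₂/T₁)⁴ = (915.5/1632)⁴ = (0.560968)⁴ = 0.09903.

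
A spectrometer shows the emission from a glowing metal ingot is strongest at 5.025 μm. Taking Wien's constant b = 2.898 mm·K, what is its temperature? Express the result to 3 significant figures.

Wien's law gives T = b/λ_max = (2.898×10⁻³ m·K)/(5.025×10⁻⁶ m) = 577 K.

T ≈ 577 K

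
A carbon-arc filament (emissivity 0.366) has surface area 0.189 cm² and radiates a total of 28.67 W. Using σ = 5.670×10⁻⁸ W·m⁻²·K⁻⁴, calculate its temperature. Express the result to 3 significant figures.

Area A = 0.189 cm² = 1.89×10⁻⁵ m².
P = εσAT⁴ ⇒ T = (P/(εσA))^(1/4) = (28.67/(0.366×5.670×10⁻⁸×1.89×10⁻⁵))^(1/4) = 2.92×10³ K.

T ≈ 2.92×10³ K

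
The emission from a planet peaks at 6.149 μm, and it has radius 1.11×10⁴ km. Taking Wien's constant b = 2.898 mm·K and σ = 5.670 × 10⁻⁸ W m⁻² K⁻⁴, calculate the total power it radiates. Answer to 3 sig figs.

Wien's law: T = b/λ_max = 2.898×10⁻³/6.149×10⁻⁶ = 471.296 K.
Surface area A = 4πR² = 4π(1.11×10⁷ m)² = 1.54830×10¹⁵ m².
Then P = σAT⁴ = 5.670×10⁻⁸×1.54830×10¹⁵×(471.296)⁴ = 4.33×10¹⁸ W.

P ≈ 4.33×10¹⁸ W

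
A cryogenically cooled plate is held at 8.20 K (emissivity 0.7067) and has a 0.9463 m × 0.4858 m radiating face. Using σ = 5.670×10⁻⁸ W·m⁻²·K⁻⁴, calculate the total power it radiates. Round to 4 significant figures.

Area A = 0.9463 × 0.4858 = 0.459713 m².
P = εσAT⁴ = 0.7067 × 5.670×10⁻⁸ × 0.459713 × (8.20)⁴ = 8.328×10⁻⁵ W.

P ≈ 8.328×10⁻⁵ W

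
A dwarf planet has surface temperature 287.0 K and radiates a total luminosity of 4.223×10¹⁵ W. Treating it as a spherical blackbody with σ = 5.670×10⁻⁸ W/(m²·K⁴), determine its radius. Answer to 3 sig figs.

L = 4πR²σT⁴ ⇒ R = √(L/(4πσT⁴)).
σT⁴ = 384.690 W/m², so R = √(4.223×10¹⁵/(4π×384.690)) = 9.35×10⁵ m.

R ≈ 9.35×10⁵ m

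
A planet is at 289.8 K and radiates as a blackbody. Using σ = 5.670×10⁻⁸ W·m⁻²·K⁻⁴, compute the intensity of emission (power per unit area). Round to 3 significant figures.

I ≈ 400 W/m²

Stefan–Boltzmann: I = σT⁴ = 5.670×10⁻⁸ × (289.8)⁴ = 400 W/m².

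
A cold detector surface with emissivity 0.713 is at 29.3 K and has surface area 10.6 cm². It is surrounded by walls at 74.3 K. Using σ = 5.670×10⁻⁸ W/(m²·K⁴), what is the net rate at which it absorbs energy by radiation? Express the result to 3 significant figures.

Area A = 10.6 cm² = 1.06×10⁻³ m².
Net radiated power P_net = εσA(T⁴ − T₀⁴) = 0.713×5.670×10⁻⁸×1.06×10⁻³×(29.3⁴ − 74.3⁴).
T⁴ − T₀⁴ = 7.37005×10⁵ − 3.04758×10⁷ = -2.97388×10⁷ K⁴, so P_net = -1.27×10⁻³ W — negative, meaning a net gain of 1.27×10⁻³ W.

Net gain ≈ 1.27×10⁻³ W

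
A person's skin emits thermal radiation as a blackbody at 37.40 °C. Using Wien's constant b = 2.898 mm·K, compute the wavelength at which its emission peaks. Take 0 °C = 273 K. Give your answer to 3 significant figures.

T = 37.40 °C + 273 = 310.40 K.
Wien's displacement law: λ_max = b/T = (2.898×10⁻³ m·K)/(310.40 K) = 9.336×10⁻⁶ m.
That is 9.34 μm, in the infrared range.

λ_max ≈ 9.34 μm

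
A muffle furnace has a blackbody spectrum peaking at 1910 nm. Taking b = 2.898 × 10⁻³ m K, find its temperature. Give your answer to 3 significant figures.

T ≈ 1.52×10³ K

Wien's law gives T = b/λ_max = (2.898×10⁻³ m·K)/(1.910×10⁻⁶ m) = 1.52×10³ K.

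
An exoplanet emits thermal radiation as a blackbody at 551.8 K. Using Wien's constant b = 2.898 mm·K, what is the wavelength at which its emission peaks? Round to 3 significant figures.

Wien's displacement law: λ_max = b/T = (2.898×10⁻³ m·K)/(551.8 K) = 5.252×10⁻⁶ m.
That is 5.25 μm, in the infrared range.

λ_max ≈ 5.25 μm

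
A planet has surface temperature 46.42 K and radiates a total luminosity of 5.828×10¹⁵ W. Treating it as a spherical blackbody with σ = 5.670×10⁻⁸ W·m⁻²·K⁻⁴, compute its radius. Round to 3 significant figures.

L = 4πR²σT⁴ ⇒ R = √(L/(4πσT⁴)).
σT⁴ = 0.263271 W/m², so R = √(5.828×10¹⁵/(4π×0.263271)) = 4.20×10⁷ m.

R ≈ 4.20×10⁷ m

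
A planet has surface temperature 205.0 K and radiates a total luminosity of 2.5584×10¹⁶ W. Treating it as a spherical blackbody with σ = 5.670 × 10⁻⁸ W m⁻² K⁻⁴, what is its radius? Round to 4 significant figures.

L = 4πR²σT⁴ ⇒ R = √(L/(4πσT⁴)).
σT⁴ = 100.138 W/m², so R = √(2.5584×10¹⁶/(4π×100.138)) = 4.509×10⁶ m.

R ≈ 4.509×10⁶ m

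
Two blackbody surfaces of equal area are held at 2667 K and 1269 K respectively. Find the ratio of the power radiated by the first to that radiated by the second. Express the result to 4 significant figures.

With equal areas, P₁/P₂ = (T₁/T₂)⁴ = (2667/1269)⁴ = 19.51.

P₁/P₂ ≈ 19.51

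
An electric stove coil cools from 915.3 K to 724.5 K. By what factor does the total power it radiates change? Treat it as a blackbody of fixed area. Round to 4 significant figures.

P₂/P₁ ≈ 0.3926

P ∝ T⁴, so P₂/P₁ = (T₂/T₁)⁴ = (724.5/915.3)⁴ = (0.791544)⁴ = 0.3926.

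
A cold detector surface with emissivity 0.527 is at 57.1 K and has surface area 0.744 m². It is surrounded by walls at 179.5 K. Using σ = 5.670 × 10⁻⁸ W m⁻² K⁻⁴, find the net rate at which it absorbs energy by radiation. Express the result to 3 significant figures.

Area A = 0.744 m².
Net radiated power P_net = εσA(T⁴ − T₀⁴) = 0.527×5.670×10⁻⁸×0.744×(57.1⁴ − 179.5⁴).
T⁴ − T₀⁴ = 1.06303×10⁷ − 1.03814×10⁹ = -1.02751×10⁹ K⁴, so P_net = -22.8 W — negative, meaning a net gain of 22.8 W.

Net gain ≈ 22.8 W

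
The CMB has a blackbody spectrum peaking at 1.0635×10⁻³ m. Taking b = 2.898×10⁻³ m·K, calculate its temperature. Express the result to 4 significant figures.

Wien's law gives T = b/λ_max = (2.898×10⁻³ m·K)/(1.0635×10⁻³ m) = 2.725 K.

T ≈ 2.725 K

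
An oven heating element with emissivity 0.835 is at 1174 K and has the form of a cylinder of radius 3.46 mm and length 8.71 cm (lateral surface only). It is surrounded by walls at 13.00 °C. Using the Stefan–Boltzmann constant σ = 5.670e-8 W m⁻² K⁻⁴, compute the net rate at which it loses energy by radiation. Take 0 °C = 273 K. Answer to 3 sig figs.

Net loss ≈ 170 W

Surroundings: T = 13.00 °C + 273 = 286.00 K.
Lateral area A = 2πrL = 2π×3.46×10⁻³×0.0871 = 1.89354×10⁻³ m².
Net radiated power P_net = εσA(T⁴ − T₀⁴) = 0.835×5.670×10⁻⁸×1.89354×10⁻³×(1174⁴ − 286.00⁴).
T⁴ − T₀⁴ = 1.89964×10¹² − 6.69059×10⁹ = 1.89295×10¹² K⁴, so P_net = 170 W.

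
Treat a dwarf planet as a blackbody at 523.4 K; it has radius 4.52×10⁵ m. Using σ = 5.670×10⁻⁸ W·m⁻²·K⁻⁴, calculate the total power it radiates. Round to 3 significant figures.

P ≈ 1.09×10¹⁶ W

Surface area A = 4πR² = 4π(4.52×10⁵ m)² = 2.56736×10¹² m².
P = σAT⁴ = 5.670×10⁻⁸ × 2.56736×10¹² × (523.4)⁴ = 1.09×10¹⁶ W.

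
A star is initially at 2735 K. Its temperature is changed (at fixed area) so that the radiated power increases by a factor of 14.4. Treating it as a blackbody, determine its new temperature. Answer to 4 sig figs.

T₂ ≈ 5328 K

P ∝ T⁴, so T₂/T₁ = (P₂/P₁)^(1/4) = (14.4)^(1/4) = 1.94801.
T₂ = 2735 × 1.94801 = 5328 K.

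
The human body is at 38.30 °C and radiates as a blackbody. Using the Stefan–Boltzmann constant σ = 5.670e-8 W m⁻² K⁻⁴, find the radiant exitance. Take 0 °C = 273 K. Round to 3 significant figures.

T = 38.30 °C + 273 = 311.30 K.
Stefan–Boltzmann: I = σT⁴ = 5.670×10⁻⁸ × (311.30)⁴ = 532 W/m².

I ≈ 532 W/m²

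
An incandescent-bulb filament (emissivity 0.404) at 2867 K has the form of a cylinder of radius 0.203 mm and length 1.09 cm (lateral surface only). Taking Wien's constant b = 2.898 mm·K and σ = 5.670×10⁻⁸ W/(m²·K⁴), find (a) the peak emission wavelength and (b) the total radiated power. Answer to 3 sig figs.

(a) λ_max = b/T = 2.898×10⁻³/2867 = 1.011×10⁻⁶ m = 1.01×10³ nm.
Lateral area A = 2πrL = 2π×2.03×10⁻⁴×0.0109 = 1.39028×10⁻⁵ m².
(b) P = εσAT⁴ = 0.404×5.670×10⁻⁸×1.39028×10⁻⁵×(2867)⁴ = 21.5 W.

λ_max ≈ 1.01×10³ nm; P ≈ 21.5 W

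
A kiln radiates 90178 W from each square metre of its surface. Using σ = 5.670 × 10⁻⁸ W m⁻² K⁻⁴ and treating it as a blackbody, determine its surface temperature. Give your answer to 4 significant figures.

I = σT⁴, so T = (I/σ)^(1/4) = (90178/(5.670×10⁻⁸))^(1/4) = 1123 K.

T ≈ 1123 K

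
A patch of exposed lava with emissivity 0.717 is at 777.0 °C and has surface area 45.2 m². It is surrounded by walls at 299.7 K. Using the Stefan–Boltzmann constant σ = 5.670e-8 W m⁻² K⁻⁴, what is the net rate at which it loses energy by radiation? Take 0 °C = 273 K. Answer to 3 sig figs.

Net loss ≈ 2.22×10⁶ W

T = 777.0 °C + 273 = 1050.0 K.
Area A = 45.2 m².
Net radiated power P_net = εσA(T⁴ − T₀⁴) = 0.717×5.670×10⁻⁸×45.2×(1050.0⁴ − 299.7⁴).
T⁴ − T₀⁴ = 1.21551×10¹² − 8.06765×10⁹ = 1.20744×10¹² K⁴, so P_net = 2.22×10⁶ W.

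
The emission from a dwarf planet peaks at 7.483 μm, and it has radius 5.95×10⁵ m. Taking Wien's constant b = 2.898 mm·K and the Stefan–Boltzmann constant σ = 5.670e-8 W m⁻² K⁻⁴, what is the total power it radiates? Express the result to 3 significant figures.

P ≈ 5.67×10¹⁵ W

Wien's law: T = b/λ_max = 2.898×10⁻³/7.483×10⁻⁶ = 387.278 K.
Surface area A = 4πR² = 4π(5.95×10⁵ m)² = 4.44881×10¹² m².
Then P = σAT⁴ = 5.670×10⁻⁸×4.44881×10¹²×(387.278)⁴ = 5.67×10¹⁵ W.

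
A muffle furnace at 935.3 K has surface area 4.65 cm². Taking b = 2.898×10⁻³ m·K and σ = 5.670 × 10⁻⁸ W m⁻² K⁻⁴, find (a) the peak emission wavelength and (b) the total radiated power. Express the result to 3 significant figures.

(a) λ_max = b/T = 2.898×10⁻³/935.3 = 3.098×10⁻⁶ m = 3.10 μm.
Area A = 4.65 cm² = 4.65×10⁻⁴ m².
(b) P = σAT⁴ = 5.670×10⁻⁸×4.65×10⁻⁴×(935.3)⁴ = 20.2 W.

λ_max ≈ 3.10 μm; P ≈ 20.2 W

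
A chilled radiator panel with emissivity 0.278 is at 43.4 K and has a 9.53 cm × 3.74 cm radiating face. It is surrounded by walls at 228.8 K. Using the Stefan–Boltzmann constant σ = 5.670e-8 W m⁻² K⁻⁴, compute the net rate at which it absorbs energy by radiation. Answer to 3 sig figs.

Net gain ≈ 0.154 W

Area A = 0.0953 × 0.0374 = 3.56422×10⁻³ m².
Net radiated power P_net = εσA(T⁴ − T₀⁴) = 0.278×5.670×10⁻⁸×3.56422×10⁻³×(43.4⁴ − 228.8⁴).
T⁴ − T₀⁴ = 3.54780×10⁶ − 2.74046×10⁹ = -2.73691×10⁹ K⁴, so P_net = -0.154 W — negative, meaning a net gain of 0.154 W.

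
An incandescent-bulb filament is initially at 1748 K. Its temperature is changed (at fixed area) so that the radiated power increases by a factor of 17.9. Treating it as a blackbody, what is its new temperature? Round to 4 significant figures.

P ∝ T⁴, so T₂/T₁ = (P₂/P₁)^(1/4) = (17.9)^(1/4) = 2.05690.
T₂ = 1748 × 2.05690 = 3595 K.

T₂ ≈ 3595 K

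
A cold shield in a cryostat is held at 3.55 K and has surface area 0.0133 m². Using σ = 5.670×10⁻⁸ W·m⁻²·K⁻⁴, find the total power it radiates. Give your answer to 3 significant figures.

Area A = 0.0133 m².
P = σAT⁴ = 5.670×10⁻⁸ × 0.0133 × (3.55)⁴ = 1.20×10⁻⁷ W.

P ≈ 1.20×10⁻⁷ W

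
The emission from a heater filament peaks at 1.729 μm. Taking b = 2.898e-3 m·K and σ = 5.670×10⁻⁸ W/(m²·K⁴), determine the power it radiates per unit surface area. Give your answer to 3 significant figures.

I ≈ 4.48×10⁵ W/m²

Wien's law: T = b/λ_max = 2.898×10⁻³/1.729×10⁻⁶ = 1676.11 K.
Then I = σT⁴ = 5.670×10⁻⁸×(1676.11)⁴ = 4.48×10⁵ W/m².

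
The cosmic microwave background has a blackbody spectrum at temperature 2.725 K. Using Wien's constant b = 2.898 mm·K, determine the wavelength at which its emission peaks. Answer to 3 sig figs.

Wien's displacement law: λ_max = b/T = (2.898×10⁻³ m·K)/(2.725 K) = 1.063×10⁻³ m.
That is 1.06×10⁻³ m, in the microwave range.

λ_max ≈ 1.06×10⁻³ m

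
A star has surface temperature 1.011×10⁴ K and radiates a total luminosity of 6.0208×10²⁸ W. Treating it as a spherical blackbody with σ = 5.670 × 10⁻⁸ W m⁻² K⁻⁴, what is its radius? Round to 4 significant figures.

R ≈ 2.844×10⁹ m

L = 4πR²σT⁴ ⇒ R = √(L/(4πσT⁴)).
σT⁴ = 5.92363×10⁸ W/m², so R = √(6.0208×10²⁸/(4π×5.92363×10⁸)) = 2.844×10⁹ m.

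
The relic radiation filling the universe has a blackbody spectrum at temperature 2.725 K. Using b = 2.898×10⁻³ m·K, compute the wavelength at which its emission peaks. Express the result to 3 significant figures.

Wien's displacement law: λ_max = b/T = (2.898×10⁻³ m·K)/(2.725 K) = 1.063×10⁻³ m.
That is 1.06×10⁻³ m, in the microwave range.

λ_max ≈ 1.06×10⁻³ m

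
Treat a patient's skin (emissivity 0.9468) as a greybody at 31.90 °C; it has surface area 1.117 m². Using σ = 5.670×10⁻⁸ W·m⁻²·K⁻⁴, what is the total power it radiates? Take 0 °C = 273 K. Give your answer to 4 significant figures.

T = 31.90 °C + 273 = 304.90 K.
Area A = 1.117 m².
P = εσAT⁴ = 0.9468 × 5.670×10⁻⁸ × 1.117 × (304.90)⁴ = 518.2 W.

P ≈ 518.2 W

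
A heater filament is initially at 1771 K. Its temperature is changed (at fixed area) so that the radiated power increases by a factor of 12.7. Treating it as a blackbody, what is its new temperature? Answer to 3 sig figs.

P ∝ T⁴, so T₂/T₁ = (P₂/P₁)^(1/4) = (12.7)^(1/4) = 1.88778.
T₂ = 1771 × 1.88778 = 3.34×10³ K.

T₂ ≈ 3.34×10³ K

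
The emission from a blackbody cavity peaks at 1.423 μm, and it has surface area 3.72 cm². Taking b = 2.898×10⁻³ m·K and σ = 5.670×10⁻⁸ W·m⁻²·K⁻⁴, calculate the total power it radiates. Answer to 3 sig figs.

P ≈ 363 W

Wien's law: T = b/λ_max = 2.898×10⁻³/1.423×10⁻⁶ = 2036.54 K.
Area A = 3.72 cm² = 3.72×10⁻⁴ m².
Then P = σAT⁴ = 5.670×10⁻⁸×3.72×10⁻⁴×(2036.54)⁴ = 363 W.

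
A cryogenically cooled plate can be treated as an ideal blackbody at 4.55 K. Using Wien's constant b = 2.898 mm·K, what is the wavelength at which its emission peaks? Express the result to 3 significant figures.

λ_max ≈ 0.637 mm

Wien's displacement law: λ_max = b/T = (2.898×10⁻³ m·K)/(4.55 K) = 6.369×10⁻⁴ m.
That is 0.637 mm, in the infrared range.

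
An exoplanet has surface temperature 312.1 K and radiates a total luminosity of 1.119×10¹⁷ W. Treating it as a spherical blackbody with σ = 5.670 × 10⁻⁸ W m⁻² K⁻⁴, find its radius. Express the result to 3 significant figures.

R ≈ 4.07×10⁶ m

L = 4πR²σT⁴ ⇒ R = √(L/(4πσT⁴)).
σT⁴ = 537.970 W/m², so R = √(1.119×10¹⁷/(4π×537.970)) = 4.07×10⁶ m.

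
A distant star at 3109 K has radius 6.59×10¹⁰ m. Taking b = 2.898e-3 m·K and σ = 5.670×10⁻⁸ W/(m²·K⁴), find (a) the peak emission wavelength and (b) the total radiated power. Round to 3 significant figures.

λ_max ≈ 0.932 μm; P ≈ 2.89×10²⁹ W

(a) λ_max = b/T = 2.898×10⁻³/3109 = 9.321×10⁻⁷ m = 0.932 μm.
Surface area A = 4πR² = 4π(6.59×10¹⁰ m)² = 5.45734×10²² m².
(b) P = σAT⁴ = 5.670×10⁻⁸×5.45734×10²²×(3109)⁴ = 2.89×10²⁹ W.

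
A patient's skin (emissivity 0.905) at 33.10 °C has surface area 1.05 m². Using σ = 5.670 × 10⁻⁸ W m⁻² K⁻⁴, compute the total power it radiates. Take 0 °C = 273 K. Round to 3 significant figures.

T = 33.10 °C + 273 = 306.10 K.
Area A = 1.05 m².
P = εσAT⁴ = 0.905 × 5.670×10⁻⁸ × 1.05 × (306.10)⁴ = 473 W.

P ≈ 473 W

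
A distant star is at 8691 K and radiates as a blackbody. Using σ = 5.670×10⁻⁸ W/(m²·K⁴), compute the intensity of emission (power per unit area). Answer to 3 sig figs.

Stefan–Boltzmann: I = σT⁴ = 5.670×10⁻⁸ × (8691)⁴ = 3.23×10⁸ W/m².

I ≈ 3.23×10⁸ W/m²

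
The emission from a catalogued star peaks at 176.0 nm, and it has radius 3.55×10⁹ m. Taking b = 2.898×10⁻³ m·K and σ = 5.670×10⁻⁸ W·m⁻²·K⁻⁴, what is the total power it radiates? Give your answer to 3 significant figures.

Wien's law: T = b/λ_max = 2.898×10⁻³/1.760×10⁻⁷ = 16465.9 K.
Surface area A = 4πR² = 4π(3.55×10⁹ m)² = 1.58368×10²⁰ m².
Then P = σAT⁴ = 5.670×10⁻⁸×1.58368×10²⁰×(16465.9)⁴ = 6.60×10²⁹ W.

P ≈ 6.60×10²⁹ W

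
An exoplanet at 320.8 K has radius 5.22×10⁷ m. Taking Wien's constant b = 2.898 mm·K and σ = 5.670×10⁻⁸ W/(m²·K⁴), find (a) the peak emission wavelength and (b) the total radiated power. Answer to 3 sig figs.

(a) λ_max = b/T = 2.898×10⁻³/320.8 = 9.034×10⁻⁶ m = 9.03 μm.
Surface area A = 4πR² = 4π(5.22×10⁷ m)² = 3.42413×10¹⁶ m².
(b) P = σAT⁴ = 5.670×10⁻⁸×3.42413×10¹⁶×(320.8)⁴ = 2.06×10¹⁹ W.

λ_max ≈ 9.03 μm; P ≈ 2.06×10¹⁹ W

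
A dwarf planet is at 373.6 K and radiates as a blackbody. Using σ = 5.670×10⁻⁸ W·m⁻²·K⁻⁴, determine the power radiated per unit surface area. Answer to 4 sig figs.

I ≈ 1105 W/m²

Stefan–Boltzmann: I = σT⁴ = 5.670×10⁻⁸ × (373.6)⁴ = 1105 W/m².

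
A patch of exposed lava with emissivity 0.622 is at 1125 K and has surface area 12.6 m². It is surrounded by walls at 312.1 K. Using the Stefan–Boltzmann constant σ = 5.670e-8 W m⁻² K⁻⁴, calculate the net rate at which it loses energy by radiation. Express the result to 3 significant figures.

Net loss ≈ 7.08×10⁵ W

Area A = 12.6 m².
Net radiated power P_net = εσA(T⁴ − T₀⁴) = 0.622×5.670×10⁻⁸×12.6×(1125⁴ − 312.1⁴).
T⁴ − T₀⁴ = 1.60181×10¹² − 9.48801×10⁹ = 1.59232×10¹² K⁴, so P_net = 7.08×10⁵ W.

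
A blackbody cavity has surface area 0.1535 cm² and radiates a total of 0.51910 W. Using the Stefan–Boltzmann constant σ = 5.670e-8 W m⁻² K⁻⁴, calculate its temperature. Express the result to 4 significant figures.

T ≈ 878.8 K

Area A = 0.1535 cm² = 1.535×10⁻⁵ m².
P = σAT⁴ ⇒ T = (P/(σA))^(1/4) = (0.51910/(5.670×10⁻⁸×1.535×10⁻⁵))^(1/4) = 878.8 K.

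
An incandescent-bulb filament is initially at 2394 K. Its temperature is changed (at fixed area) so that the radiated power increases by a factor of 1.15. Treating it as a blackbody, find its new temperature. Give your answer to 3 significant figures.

P ∝ T⁴, so T₂/T₁ = (P₂/P₁)^(1/4) = (1.15)^(1/4) = 1.03556.
T₂ = 2394 × 1.03556 = 2.48×10³ K.

T₂ ≈ 2.48×10³ K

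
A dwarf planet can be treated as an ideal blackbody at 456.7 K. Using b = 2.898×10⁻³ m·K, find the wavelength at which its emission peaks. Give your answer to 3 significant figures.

Wien's displacement law: λ_max = b/T = (2.898×10⁻³ m·K)/(456.7 K) = 6.346×10⁻⁶ m.
That is 6.35 μm, in the infrared range.

λ_max ≈ 6.35 μm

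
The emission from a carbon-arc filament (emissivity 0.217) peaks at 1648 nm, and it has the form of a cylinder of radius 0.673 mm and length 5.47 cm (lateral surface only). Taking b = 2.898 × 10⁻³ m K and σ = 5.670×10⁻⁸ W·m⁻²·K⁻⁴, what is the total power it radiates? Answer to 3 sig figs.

P ≈ 27.2 W

Wien's law: T = b/λ_max = 2.898×10⁻³/1.648×10⁻⁶ = 1758.50 K.
Lateral area A = 2πrL = 2π×6.73×10⁻⁴×0.0547 = 2.31304×10⁻⁴ m².
Then P = εσAT⁴ = 0.217×5.670×10⁻⁸×2.31304×10⁻⁴×(1758.50)⁴ = 27.2 W.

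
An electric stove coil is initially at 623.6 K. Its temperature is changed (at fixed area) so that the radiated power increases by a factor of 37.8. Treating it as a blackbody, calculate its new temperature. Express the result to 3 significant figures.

P ∝ T⁴, so T₂/T₁ = (P₂/P₁)^(1/4) = (37.8)^(1/4) = 2.47955.
T₂ = 623.6 × 2.47955 = 1.55×10³ K.

T₂ ≈ 1.55×10³ K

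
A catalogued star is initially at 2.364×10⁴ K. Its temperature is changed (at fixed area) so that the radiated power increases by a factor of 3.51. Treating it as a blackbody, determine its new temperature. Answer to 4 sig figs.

T₂ ≈ 3.236×10⁴ K

P ∝ T⁴, so T₂/T₁ = (P₂/P₁)^(1/4) = (3.51)^(1/4) = 1.36876.
T₂ = 2.364×10⁴ × 1.36876 = 3.236×10⁴ K.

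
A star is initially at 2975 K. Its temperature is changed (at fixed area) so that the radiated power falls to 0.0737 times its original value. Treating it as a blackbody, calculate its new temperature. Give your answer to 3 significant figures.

T₂ ≈ 1.55×10³ K

P ∝ T⁴, so T₂/T₁ = (P₂/P₁)^(1/4) = (0.0737)^(1/4) = 0.521035.
T₂ = 2975 × 0.521035 = 1.55×10³ K.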